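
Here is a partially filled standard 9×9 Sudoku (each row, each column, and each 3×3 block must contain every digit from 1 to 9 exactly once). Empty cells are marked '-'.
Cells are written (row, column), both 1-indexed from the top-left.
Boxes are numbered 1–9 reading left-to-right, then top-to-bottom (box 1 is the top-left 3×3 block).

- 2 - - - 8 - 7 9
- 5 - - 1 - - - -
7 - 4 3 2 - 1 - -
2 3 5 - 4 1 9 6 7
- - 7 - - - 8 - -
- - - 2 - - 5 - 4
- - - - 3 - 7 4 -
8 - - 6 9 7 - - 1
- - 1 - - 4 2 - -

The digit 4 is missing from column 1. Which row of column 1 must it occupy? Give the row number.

Consider where 4 can go in column 1.
(1,1) is out (box 1 already has a 4).
(2,1) is out (box 1 already has a 4).
(6,1) is out (row 6 already has a 4).
(7,1) is out (row 7 already has a 4).
(9,1) is out (row 9 already has a 4).
So the only cell in column 1 that can hold 4 is (5,1).
That is row 5.

5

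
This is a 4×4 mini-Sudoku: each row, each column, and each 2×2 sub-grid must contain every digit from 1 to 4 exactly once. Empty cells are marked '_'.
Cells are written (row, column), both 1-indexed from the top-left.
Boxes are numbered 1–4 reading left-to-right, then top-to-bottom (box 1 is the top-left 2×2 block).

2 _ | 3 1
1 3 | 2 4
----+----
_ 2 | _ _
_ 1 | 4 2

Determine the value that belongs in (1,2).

4

Row 1 already contains {1, 2, 3}.
Column 2 already contains {1, 2, 3}.
Its 2×2 block (box 1) already contains {1, 2, 3}.
The only value from 1–4 not eliminated is 4, so (1,2) = 4.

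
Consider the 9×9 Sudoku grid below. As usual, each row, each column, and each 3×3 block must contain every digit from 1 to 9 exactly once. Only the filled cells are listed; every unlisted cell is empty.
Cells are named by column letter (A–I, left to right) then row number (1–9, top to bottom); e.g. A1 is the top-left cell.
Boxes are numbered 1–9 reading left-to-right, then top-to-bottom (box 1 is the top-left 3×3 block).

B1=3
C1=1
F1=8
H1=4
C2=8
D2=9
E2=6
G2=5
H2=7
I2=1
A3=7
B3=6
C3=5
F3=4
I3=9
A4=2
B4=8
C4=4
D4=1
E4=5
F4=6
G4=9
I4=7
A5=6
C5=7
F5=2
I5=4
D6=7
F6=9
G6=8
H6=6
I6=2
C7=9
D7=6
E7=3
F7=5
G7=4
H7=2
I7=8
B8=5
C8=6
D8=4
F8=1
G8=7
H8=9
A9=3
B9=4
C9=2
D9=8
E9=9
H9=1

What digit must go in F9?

7

Row 9 already contains {1, 2, 3, 4, 8, 9}.
Column F already contains {1, 2, 4, 5, 6, 8, 9}.
Its 3×3 block (box 8) already contains {1, 3, 4, 5, 6, 8, 9}.
The only value from 1–9 not eliminated is 7, so F9 = 7.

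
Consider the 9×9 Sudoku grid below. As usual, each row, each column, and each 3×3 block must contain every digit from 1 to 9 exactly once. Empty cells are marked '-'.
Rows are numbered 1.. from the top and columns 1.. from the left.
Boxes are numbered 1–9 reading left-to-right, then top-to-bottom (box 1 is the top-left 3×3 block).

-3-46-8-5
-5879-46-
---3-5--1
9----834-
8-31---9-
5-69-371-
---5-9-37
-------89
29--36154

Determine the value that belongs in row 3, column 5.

Cell row 3, column 5 itself could take any of {2, 8} by direct elimination.
Consider where 8 can go in row 3.
row 3, column 1 is out (column 1 already has a 8).
row 3, column 2 is out (box 1 already has a 8).
row 3, column 3 is out (column 3 already has a 8).
row 3, column 7 is out (column 7 already has a 8).
row 3, column 8 is out (column 8 already has a 8).
So the only cell in row 3 that can hold 8 is row 3, column 5.
Therefore row 3, column 5 = 8.

8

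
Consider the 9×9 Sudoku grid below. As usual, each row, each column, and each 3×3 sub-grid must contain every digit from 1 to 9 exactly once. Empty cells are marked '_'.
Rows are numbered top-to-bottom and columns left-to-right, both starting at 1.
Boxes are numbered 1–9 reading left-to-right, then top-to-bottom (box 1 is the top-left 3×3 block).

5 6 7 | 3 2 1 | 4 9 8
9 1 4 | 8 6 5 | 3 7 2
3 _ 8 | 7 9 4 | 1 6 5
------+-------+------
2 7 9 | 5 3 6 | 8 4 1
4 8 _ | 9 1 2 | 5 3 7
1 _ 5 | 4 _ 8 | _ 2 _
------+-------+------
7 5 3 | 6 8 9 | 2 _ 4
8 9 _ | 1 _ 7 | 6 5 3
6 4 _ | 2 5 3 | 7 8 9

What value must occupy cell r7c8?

Row 7 already contains {2, 3, 4, 5, 6, 7, 8, 9}.
Column 8 already contains {2, 3, 4, 5, 6, 7, 8, 9}.
Its 3×3 block (box 9) already contains {2, 3, 4, 5, 6, 7, 8, 9}.
The only value from 1–9 not eliminated is 1, so r7c8 = 1.

1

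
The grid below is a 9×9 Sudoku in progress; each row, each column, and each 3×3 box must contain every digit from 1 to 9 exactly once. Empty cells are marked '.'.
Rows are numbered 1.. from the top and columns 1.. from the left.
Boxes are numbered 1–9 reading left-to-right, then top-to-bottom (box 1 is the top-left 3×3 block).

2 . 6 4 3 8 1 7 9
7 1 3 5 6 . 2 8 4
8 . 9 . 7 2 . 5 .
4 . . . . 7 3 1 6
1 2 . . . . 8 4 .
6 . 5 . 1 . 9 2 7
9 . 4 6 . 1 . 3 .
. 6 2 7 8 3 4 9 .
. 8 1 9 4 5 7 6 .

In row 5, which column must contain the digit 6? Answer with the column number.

Consider where 6 can go in row 5.
row 5, column 3 is out (column 3 already has a 6).
row 5, column 4 is out (column 4 already has a 6).
row 5, column 5 is out (column 5 already has a 6).
row 5, column 9 is out (column 9 already has a 6).
So the only cell in row 5 that can hold 6 is row 5, column 6.
That is column 6.

6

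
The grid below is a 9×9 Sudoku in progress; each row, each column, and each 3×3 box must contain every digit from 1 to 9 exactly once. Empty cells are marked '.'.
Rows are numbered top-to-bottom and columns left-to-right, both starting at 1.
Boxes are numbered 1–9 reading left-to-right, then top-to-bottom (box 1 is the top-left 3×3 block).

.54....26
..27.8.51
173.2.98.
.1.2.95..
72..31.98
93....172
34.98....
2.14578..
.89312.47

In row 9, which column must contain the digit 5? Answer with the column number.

1

Consider where 5 can go in row 9.
R9C7 is out (column 7 already has a 5).
So the only cell in row 9 that can hold 5 is R9C1.
That is column 1.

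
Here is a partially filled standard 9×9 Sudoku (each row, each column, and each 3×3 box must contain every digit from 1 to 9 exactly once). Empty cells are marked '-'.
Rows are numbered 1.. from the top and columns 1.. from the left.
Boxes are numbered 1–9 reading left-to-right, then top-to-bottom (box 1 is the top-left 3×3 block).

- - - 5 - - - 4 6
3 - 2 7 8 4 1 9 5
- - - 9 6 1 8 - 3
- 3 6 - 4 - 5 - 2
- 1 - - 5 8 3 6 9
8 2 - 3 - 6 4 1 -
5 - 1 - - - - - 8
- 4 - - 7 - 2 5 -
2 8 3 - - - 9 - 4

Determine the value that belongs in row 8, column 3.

Row 8 already contains {2, 4, 5, 7}.
Column 3 already contains {1, 2, 3, 6}.
Its 3×3 block (box 7) already contains {1, 2, 3, 4, 5, 8}.
The only value from 1–9 not eliminated is 9, so row 8, column 3 = 9.

9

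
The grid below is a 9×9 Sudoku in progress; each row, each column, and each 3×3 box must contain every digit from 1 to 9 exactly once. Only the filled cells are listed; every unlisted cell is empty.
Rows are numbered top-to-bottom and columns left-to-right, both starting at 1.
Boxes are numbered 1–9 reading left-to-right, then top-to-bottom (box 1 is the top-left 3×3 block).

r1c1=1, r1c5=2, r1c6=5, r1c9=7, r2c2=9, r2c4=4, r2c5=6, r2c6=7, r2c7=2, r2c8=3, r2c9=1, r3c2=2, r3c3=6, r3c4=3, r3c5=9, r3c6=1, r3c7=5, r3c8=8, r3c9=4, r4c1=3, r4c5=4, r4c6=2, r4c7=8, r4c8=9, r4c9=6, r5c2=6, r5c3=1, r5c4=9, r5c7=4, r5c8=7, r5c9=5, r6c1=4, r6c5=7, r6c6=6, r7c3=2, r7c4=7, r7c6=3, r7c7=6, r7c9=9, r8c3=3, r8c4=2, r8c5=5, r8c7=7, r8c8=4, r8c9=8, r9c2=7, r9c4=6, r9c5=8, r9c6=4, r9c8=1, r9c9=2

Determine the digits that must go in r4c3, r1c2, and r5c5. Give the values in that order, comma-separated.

7,3,3

For r4c3:
  Consider where 7 can go in row 4.
  r4c2 is out (column 2 already has a 7).
  r4c4 is out (column 4 already has a 7).
  So the only cell in row 4 that can hold 7 is r4c3.
  So r4c3 = 7.
For r1c2:
  Consider where 3 can go in box 1.
  r1c3 is out (column 3 already has a 3).
  r2c1 is out (row 2 already has a 3).
  r2c3 is out (row 2 already has a 3).
  r3c1 is out (row 3 already has a 3).
  So the only cell in box 1 that can hold 3 is r1c2.
  So r1c2 = 3.
For r5c5:
  Row 5 already contains {1, 4, 5, 6, 7, 9}.
  Column 5 already contains {2, 4, 5, 6, 7, 8, 9}.
  Its 3×3 block (box 5) already contains {2, 4, 6, 7, 9}.
  The only value from 1–9 not eliminated is 3, so r5c5 = 3.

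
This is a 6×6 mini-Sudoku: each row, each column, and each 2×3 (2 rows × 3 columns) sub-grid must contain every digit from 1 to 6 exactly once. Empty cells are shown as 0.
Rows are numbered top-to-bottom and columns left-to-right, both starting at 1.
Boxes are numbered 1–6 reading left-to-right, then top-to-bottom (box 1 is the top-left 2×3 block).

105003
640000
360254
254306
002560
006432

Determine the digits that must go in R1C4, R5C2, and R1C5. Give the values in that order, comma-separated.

For R1C4:
  Row 1 already contains {1, 3, 5}.
  Column 4 already contains {2, 3, 4, 5}.
  Its 2×3 block (box 2) already contains {3}.
  The only value from 1–6 not eliminated is 6, so R1C4 = 6.
For R5C2:
  Consider where 3 can go in column 2.
  R1C2 is out (row 1 already has a 3).
  R6C2 is out (row 6 already has a 3).
  So the only cell in column 2 that can hold 3 is R5C2.
  So R5C2 = 3.
For R1C5:
  Consider where 4 can go in column 5.
  R2C5 is out (row 2 already has a 4).
  R4C5 is out (row 4 already has a 4).
  So the only cell in column 5 that can hold 4 is R1C5.
  So R1C5 = 4.

6,3,4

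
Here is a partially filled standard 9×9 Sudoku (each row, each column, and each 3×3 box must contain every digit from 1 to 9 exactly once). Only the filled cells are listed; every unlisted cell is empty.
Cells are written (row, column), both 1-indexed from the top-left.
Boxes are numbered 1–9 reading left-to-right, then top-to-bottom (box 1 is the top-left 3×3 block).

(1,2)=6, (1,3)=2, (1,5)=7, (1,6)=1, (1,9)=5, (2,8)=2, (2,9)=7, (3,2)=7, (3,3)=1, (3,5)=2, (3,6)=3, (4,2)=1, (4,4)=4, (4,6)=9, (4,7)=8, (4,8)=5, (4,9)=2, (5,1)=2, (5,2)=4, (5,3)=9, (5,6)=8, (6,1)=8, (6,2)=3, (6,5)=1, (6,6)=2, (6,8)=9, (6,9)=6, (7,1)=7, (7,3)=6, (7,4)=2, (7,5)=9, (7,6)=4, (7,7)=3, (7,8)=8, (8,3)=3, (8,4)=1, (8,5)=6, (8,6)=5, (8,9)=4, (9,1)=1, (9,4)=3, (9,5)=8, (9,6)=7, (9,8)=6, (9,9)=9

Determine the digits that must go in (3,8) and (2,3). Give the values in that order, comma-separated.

For (3,8):
  Row 3 already contains {1, 2, 3, 7}.
  Column 8 already contains {2, 5, 6, 8, 9}.
  Its 3×3 block (box 3) already contains {2, 5, 7}.
  The only value from 1–9 not eliminated is 4, so (3,8) = 4.
For (2,3):
  Consider where 8 can go in column 3.
  (4,3) is out (row 4 already has a 8).
  (6,3) is out (row 6 already has a 8).
  (9,3) is out (row 9 already has a 8).
  So the only cell in column 3 that can hold 8 is (2,3).
  So (2,3) = 8.

4,8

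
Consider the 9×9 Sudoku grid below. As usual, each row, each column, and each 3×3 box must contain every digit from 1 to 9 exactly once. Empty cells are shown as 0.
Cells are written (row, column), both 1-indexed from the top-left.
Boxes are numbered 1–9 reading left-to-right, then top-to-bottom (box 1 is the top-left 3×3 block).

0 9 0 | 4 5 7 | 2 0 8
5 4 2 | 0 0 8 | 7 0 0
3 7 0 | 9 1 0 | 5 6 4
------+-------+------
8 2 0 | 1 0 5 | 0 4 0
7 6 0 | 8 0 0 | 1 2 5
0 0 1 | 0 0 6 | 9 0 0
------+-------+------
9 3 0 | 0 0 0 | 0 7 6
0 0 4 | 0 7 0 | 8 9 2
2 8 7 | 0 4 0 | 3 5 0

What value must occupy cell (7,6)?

Cell (7,6) itself could take any of {1, 2} by direct elimination.
Consider where 1 can go in row 7.
(7,3) is out (column 3 already has a 1).
(7,4) is out (column 4 already has a 1).
(7,5) is out (column 5 already has a 1).
(7,7) is out (column 7 already has a 1).
So the only cell in row 7 that can hold 1 is (7,6).
Therefore (7,6) = 1.

1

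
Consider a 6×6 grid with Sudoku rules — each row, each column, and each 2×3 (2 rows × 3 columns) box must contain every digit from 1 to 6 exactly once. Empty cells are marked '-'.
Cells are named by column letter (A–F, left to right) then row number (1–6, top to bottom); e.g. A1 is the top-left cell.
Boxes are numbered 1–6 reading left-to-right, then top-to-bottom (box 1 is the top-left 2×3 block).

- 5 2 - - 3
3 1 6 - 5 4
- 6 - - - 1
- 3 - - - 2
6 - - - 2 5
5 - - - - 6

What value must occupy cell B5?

Row 5 already contains {2, 5, 6}.
Column B already contains {1, 3, 5, 6}.
Its 2×3 block (box 5) already contains {5, 6}.
The only value from 1–6 not eliminated is 4, so B5 = 4.

4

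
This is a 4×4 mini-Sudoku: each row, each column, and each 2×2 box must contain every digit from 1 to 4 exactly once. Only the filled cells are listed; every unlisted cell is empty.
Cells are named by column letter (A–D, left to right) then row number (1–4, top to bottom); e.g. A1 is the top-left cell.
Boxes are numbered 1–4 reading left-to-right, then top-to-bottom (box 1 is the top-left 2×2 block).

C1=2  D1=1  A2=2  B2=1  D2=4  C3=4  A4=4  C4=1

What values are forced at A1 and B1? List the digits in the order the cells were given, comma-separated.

For A1:
  Row 1 already contains {1, 2}.
  Column A already contains {2, 4}.
  Its 2×2 block (box 1) already contains {1, 2}.
  The only value from 1–4 not eliminated is 3, so A1 = 3.
For B1:
  Consider where 4 can go in column B.
  B3 is out (row 3 already has a 4).
  B4 is out (row 4 already has a 4).
  So the only cell in column B that can hold 4 is B1.
  So B1 = 4.

3,4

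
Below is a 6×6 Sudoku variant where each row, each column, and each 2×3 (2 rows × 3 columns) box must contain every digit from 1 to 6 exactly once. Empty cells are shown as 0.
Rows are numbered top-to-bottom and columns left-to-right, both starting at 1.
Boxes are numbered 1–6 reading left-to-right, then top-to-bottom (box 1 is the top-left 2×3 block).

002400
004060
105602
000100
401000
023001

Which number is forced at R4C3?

Row 4 already contains {1}.
Column 3 already contains {1, 2, 3, 4, 5}.
Its 2×3 block (box 3) already contains {1, 5}.
The only value from 1–6 not eliminated is 6, so R4C3 = 6.

6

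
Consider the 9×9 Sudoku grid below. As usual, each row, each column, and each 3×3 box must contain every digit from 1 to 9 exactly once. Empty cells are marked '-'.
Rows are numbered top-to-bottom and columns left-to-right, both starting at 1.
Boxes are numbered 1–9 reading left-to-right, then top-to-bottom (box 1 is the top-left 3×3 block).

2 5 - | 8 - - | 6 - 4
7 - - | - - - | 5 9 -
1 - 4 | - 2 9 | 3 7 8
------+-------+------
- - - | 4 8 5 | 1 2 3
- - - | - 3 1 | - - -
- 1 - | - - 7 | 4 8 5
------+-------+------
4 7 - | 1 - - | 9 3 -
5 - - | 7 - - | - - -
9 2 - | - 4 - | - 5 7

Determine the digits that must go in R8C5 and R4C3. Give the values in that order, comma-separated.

9,7

For R8C5:
  Consider where 9 can go in row 8.
  R8C2 is out (box 7 already has a 9). R8C3 is out (box 7 already has a 9). R8C6 is out (column 6 already has a 9). R8C7 is out (column 7 already has a 9). The remaining empty cells in row 8 are similarly blocked.
  So the only cell in row 8 that can hold 9 is R8C5.
  So R8C5 = 9.
For R4C3:
  Consider where 7 can go in row 4.
  R4C1 is out (column 1 already has a 7).
  R4C2 is out (column 2 already has a 7).
  So the only cell in row 4 that can hold 7 is R4C3.
  So R4C3 = 7.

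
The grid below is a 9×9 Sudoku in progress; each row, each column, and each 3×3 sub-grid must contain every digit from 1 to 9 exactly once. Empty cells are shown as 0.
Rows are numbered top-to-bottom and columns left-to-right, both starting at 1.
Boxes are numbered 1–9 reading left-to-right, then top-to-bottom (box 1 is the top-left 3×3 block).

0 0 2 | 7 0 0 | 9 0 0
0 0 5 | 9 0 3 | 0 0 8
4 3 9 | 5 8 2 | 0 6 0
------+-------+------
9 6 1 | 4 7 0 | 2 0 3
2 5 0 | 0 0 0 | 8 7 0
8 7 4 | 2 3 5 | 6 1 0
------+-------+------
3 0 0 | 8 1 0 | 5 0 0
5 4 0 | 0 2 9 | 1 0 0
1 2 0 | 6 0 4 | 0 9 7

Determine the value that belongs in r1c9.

Cell r1c9 itself could take any of {1, 4, 5} by direct elimination.
Consider where 5 can go in column 9.
r3c9 is out (row 3 already has a 5).
r5c9 is out (row 5 already has a 5).
r6c9 is out (row 6 already has a 5).
r7c9 is out (row 7 already has a 5).
r8c9 is out (row 8 already has a 5).
So the only cell in column 9 that can hold 5 is r1c9.
Therefore r1c9 = 5.

5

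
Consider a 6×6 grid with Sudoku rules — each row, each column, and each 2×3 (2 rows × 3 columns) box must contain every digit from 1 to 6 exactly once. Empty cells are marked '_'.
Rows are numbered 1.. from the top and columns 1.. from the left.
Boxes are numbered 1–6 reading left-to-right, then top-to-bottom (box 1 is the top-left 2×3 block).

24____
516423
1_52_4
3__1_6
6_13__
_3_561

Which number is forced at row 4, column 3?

4

Cell row 4, column 3 itself could take any of {2, 4} by direct elimination.
Consider where 4 can go in row 4.
row 4, column 2 is out (column 2 already has a 4).
row 4, column 5 is out (box 4 already has a 4).
So the only cell in row 4 that can hold 4 is row 4, column 3.
Therefore row 4, column 3 = 4.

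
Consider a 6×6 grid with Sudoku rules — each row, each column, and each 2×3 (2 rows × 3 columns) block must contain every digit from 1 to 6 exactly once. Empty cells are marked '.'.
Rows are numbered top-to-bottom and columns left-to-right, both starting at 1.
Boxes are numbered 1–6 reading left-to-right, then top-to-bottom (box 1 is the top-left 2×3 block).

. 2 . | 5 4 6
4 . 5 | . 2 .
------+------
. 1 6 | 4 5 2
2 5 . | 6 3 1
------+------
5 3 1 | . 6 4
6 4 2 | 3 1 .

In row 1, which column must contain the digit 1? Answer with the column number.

Consider where 1 can go in row 1.
R1C3 is out (column 3 already has a 1).
So the only cell in row 1 that can hold 1 is R1C1.
That is column 1.

1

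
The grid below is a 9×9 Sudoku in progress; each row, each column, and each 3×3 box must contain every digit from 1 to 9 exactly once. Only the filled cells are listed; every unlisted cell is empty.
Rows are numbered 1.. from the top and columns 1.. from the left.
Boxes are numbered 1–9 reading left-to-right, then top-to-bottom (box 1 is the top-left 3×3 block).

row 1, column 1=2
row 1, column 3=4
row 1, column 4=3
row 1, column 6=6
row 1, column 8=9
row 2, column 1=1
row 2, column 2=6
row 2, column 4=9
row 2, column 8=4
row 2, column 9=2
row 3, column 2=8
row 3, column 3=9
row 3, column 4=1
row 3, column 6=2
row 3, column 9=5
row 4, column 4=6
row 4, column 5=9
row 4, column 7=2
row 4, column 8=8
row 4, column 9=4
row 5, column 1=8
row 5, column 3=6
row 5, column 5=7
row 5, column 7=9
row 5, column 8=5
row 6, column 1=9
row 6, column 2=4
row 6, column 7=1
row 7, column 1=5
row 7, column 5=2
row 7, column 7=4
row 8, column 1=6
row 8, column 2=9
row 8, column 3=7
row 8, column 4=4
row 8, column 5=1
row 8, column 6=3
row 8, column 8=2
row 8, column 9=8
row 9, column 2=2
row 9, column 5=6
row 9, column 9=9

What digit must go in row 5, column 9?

3

Row 5 already contains {5, 6, 7, 8, 9}.
Column 9 already contains {2, 4, 5, 8, 9}.
Its 3×3 block (box 6) already contains {1, 2, 4, 5, 8, 9}.
The only value from 1–9 not eliminated is 3, so row 5, column 9 = 3.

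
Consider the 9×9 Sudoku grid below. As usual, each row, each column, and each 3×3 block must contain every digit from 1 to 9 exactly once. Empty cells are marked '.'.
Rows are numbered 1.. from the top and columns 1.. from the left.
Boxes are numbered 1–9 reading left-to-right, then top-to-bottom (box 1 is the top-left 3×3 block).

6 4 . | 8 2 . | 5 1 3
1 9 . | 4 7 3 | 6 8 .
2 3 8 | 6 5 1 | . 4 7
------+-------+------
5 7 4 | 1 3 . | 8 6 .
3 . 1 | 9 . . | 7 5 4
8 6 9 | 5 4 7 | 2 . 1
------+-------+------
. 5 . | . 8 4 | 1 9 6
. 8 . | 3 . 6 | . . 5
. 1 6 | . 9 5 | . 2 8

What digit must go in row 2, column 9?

Row 2 already contains {1, 3, 4, 6, 7, 8, 9}.
Column 9 already contains {1, 3, 4, 5, 6, 7, 8}.
Its 3×3 block (box 3) already contains {1, 3, 4, 5, 6, 7, 8}.
The only value from 1–9 not eliminated is 2, so row 2, column 9 = 2.

2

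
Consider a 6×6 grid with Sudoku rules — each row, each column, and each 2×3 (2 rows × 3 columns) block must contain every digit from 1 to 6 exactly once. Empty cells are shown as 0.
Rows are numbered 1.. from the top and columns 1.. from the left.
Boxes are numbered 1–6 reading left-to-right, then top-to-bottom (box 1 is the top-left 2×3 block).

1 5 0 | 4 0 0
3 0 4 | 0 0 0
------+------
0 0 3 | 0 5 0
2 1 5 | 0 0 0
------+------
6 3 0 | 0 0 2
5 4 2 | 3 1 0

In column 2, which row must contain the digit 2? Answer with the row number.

Consider where 2 can go in column 2.
row 3, column 2 is out (box 3 already has a 2).
So the only cell in column 2 that can hold 2 is row 2, column 2.
That is row 2.

2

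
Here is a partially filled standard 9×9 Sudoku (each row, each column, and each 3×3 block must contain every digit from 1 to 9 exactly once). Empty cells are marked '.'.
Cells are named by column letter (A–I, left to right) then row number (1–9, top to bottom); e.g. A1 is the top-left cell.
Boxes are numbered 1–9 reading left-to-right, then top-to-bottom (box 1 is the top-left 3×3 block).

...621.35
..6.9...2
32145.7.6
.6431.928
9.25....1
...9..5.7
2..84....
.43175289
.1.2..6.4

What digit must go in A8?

Row 8 already contains {1, 2, 3, 4, 5, 7, 8, 9}.
Column A already contains {2, 3, 9}.
Its 3×3 block (box 7) already contains {1, 2, 3, 4}.
The only value from 1–9 not eliminated is 6, so A8 = 6.

6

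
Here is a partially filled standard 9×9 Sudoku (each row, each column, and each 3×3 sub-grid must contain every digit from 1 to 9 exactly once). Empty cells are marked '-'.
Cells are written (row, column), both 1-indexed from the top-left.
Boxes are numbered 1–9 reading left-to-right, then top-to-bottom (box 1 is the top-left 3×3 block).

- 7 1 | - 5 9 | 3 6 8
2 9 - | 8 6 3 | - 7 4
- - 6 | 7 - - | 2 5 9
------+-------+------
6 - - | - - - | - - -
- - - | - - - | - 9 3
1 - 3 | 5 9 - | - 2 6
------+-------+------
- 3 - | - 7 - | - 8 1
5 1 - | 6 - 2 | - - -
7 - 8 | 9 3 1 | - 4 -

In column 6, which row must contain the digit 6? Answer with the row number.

Consider where 6 can go in column 6.
(3,6) is out (row 3 already has a 6).
(4,6) is out (row 4 already has a 6).
(6,6) is out (row 6 already has a 6).
(7,6) is out (box 8 already has a 6).
So the only cell in column 6 that can hold 6 is (5,6).
That is row 5.

5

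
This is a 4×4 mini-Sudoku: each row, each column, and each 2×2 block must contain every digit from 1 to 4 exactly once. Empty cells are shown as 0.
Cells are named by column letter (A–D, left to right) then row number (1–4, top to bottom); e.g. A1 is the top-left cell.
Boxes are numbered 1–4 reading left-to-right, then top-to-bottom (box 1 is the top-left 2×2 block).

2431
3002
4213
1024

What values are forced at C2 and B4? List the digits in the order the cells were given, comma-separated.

For C2:
  Row 2 already contains {2, 3}.
  Column C already contains {1, 2, 3}.
  Its 2×2 block (box 2) already contains {1, 2, 3}.
  The only value from 1–4 not eliminated is 4, so C2 = 4.
For B4:
  Row 4 already contains {1, 2, 4}.
  Column B already contains {2, 4}.
  Its 2×2 block (box 3) already contains {1, 2, 4}.
  The only value from 1–4 not eliminated is 3, so B4 = 3.

4,3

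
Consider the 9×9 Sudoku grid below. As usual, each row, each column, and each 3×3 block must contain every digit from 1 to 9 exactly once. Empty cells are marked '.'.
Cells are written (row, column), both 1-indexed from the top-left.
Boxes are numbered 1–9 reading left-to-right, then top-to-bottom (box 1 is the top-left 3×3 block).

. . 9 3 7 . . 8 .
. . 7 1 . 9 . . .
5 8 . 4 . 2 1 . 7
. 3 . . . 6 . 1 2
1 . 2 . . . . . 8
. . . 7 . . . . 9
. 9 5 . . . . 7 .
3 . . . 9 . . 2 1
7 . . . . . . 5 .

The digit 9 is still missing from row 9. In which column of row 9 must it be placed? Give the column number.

Consider where 9 can go in row 9.
(9,2) is out (column 2 already has a 9). (9,3) is out (column 3 already has a 9). (9,4) is out (box 8 already has a 9). (9,5) is out (column 5 already has a 9). The remaining empty cells in row 9 are similarly blocked.
So the only cell in row 9 that can hold 9 is (9,7).
That is column 7.

7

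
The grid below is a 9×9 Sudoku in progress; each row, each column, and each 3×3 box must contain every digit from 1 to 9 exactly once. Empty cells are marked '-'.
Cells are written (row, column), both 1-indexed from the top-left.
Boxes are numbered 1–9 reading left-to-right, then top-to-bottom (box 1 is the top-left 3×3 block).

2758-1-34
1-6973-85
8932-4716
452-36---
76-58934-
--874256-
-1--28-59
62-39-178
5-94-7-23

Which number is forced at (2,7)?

Row 2 already contains {1, 3, 5, 6, 7, 8, 9}.
Column 7 already contains {1, 3, 5, 7}.
Its 3×3 block (box 3) already contains {1, 3, 4, 5, 6, 7, 8}.
The only value from 1–9 not eliminated is 2, so (2,7) = 2.

2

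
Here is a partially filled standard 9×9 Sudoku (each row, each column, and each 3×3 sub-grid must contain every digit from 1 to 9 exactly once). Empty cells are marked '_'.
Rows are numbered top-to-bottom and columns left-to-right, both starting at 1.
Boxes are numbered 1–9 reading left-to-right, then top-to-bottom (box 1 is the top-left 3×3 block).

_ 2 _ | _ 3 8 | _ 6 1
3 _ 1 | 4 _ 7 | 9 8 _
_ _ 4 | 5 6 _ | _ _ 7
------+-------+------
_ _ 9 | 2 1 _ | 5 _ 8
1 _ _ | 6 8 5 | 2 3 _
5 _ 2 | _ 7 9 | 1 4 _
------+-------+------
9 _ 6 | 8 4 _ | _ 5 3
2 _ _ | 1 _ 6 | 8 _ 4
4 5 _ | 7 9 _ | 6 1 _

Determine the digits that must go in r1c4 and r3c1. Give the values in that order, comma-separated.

9,8

For r1c4:
  Row 1 already contains {1, 2, 3, 6, 8}.
  Column 4 already contains {1, 2, 4, 5, 6, 7, 8}.
  Its 3×3 block (box 2) already contains {3, 4, 5, 6, 7, 8}.
  The only value from 1–9 not eliminated is 9, so r1c4 = 9.
For r3c1:
  Row 3 already contains {4, 5, 6, 7}.
  Column 1 already contains {1, 2, 3, 4, 5, 9}.
  Its 3×3 block (box 1) already contains {1, 2, 3, 4}.
  The only value from 1–9 not eliminated is 8, so r3c1 = 8.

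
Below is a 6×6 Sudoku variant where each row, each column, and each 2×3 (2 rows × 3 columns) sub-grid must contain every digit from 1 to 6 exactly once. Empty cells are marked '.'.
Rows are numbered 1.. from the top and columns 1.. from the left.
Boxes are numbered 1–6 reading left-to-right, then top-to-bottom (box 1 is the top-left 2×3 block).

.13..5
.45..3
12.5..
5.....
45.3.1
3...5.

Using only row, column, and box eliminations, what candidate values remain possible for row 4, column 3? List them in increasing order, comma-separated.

Row 4 already contains {5}.
Column 3 already contains {3, 5}.
Its 2×3 block (box 3) already contains {1, 2, 5}.
Removing those from 1–6 leaves {4, 6} as the candidates for row 4, column 3.

4,6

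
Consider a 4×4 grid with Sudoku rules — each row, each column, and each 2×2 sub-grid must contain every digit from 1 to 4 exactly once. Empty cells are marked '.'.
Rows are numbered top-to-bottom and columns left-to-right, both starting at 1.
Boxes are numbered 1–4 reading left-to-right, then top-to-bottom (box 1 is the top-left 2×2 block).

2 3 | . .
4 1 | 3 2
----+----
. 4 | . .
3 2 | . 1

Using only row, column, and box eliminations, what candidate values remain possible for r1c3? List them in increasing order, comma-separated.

1,4

Row 1 already contains {2, 3}.
Column 3 already contains {3}.
Its 2×2 block (box 2) already contains {2, 3}.
Removing those from 1–4 leaves {1, 4} as the candidates for r1c3.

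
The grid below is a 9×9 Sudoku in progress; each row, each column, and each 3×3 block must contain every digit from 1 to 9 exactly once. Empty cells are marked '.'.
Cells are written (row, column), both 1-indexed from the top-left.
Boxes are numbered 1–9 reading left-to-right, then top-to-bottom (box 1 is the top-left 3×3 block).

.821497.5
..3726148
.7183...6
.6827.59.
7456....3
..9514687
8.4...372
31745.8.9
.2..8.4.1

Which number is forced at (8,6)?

Row 8 already contains {1, 3, 4, 5, 7, 8, 9}.
Column 6 already contains {4, 6, 9}.
Its 3×3 block (box 8) already contains {4, 5, 8}.
The only value from 1–9 not eliminated is 2, so (8,6) = 2.

2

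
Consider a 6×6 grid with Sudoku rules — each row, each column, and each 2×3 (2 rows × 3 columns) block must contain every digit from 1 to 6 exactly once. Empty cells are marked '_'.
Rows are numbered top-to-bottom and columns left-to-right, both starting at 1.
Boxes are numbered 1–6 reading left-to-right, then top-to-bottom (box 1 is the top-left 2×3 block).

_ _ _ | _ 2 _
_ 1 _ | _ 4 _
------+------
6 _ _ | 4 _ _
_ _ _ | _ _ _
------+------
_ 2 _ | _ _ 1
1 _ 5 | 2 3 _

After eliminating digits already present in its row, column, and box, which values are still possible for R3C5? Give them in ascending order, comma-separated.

1,5

Row 3 already contains {4, 6}.
Column 5 already contains {2, 3, 4}.
Its 2×3 block (box 4) already contains {4}.
Removing those from 1–6 leaves {1, 5} as the candidates for R3C5.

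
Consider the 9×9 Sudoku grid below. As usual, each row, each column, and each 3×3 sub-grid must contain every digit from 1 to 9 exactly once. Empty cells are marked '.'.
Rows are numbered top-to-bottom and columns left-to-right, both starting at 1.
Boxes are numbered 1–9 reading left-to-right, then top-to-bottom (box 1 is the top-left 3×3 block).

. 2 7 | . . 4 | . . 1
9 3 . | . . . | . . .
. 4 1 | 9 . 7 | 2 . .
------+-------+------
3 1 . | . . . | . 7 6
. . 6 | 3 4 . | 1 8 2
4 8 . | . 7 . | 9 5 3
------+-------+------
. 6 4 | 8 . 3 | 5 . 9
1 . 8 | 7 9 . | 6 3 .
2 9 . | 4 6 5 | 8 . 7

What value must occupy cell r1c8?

9

Cell r1c8 itself could take any of {6, 9} by direct elimination.
Consider where 9 can go in column 8.
r2c8 is out (row 2 already has a 9).
r3c8 is out (row 3 already has a 9).
r7c8 is out (row 7 already has a 9).
r9c8 is out (row 9 already has a 9).
So the only cell in column 8 that can hold 9 is r1c8.
Therefore r1c8 = 9.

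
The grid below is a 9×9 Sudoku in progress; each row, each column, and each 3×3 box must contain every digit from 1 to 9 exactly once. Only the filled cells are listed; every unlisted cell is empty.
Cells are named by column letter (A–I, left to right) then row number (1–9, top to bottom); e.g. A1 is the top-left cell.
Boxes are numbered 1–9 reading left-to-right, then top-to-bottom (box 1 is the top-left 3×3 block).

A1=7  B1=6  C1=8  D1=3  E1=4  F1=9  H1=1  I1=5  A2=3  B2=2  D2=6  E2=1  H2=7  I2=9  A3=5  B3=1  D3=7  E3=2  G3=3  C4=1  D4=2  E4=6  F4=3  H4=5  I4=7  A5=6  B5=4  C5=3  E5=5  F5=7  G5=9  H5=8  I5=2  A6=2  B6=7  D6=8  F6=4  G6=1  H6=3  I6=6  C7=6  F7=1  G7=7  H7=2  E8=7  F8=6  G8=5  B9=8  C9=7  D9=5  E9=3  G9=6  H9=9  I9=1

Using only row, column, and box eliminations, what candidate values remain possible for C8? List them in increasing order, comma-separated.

2,4,9

Row 8 already contains {5, 6, 7}.
Column C already contains {1, 3, 6, 7, 8}.
Its 3×3 block (box 7) already contains {6, 7, 8}.
Removing those from 1–9 leaves {2, 4, 9} as the candidates for C8.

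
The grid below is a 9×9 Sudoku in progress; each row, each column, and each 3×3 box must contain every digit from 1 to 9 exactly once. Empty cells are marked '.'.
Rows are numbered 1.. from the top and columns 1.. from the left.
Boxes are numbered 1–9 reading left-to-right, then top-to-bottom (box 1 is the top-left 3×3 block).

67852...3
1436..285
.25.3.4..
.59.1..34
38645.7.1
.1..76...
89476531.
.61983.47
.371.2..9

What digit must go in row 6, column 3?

Row 6 already contains {1, 6, 7}.
Column 3 already contains {1, 3, 4, 5, 6, 7, 8, 9}.
Its 3×3 block (box 4) already contains {1, 3, 5, 6, 8, 9}.
The only value from 1–9 not eliminated is 2, so row 6, column 3 = 2.

2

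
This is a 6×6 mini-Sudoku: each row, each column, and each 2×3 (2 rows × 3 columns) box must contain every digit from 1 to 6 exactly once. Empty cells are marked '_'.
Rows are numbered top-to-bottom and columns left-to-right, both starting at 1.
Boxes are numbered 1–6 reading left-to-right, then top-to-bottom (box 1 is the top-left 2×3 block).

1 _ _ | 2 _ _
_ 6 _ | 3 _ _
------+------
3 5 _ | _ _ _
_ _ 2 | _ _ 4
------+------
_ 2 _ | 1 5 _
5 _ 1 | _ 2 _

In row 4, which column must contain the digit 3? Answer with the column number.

Consider where 3 can go in row 4.
r4c1 is out (column 1 already has a 3).
r4c2 is out (box 3 already has a 3).
r4c4 is out (column 4 already has a 3).
So the only cell in row 4 that can hold 3 is r4c5.
That is column 5.

5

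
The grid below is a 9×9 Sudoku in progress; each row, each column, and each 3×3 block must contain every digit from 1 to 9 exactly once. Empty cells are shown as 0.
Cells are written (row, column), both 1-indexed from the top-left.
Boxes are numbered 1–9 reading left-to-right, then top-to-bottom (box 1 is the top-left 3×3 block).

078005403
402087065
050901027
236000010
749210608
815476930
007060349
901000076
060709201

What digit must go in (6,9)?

Row 6 already contains {1, 3, 4, 5, 6, 7, 8, 9}.
Column 9 already contains {1, 3, 5, 6, 7, 8, 9}.
Its 3×3 block (box 6) already contains {1, 3, 6, 8, 9}.
The only value from 1–9 not eliminated is 2, so (6,9) = 2.

2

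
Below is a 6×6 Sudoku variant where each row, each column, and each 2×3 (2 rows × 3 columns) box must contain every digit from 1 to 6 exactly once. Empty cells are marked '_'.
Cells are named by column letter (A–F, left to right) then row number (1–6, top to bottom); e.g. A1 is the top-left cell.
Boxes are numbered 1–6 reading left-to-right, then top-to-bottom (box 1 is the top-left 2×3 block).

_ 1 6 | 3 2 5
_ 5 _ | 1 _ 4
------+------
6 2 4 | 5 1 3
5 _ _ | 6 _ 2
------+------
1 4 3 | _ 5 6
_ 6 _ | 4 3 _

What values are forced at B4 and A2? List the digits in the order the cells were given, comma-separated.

3,3

For B4:
  Row 4 already contains {2, 5, 6}.
  Column B already contains {1, 2, 4, 5, 6}.
  Its 2×3 block (box 3) already contains {2, 4, 5, 6}.
  The only value from 1–6 not eliminated is 3, so B4 = 3.
For A2:
  Consider where 3 can go in row 2.
  C2 is out (column C already has a 3).
  E2 is out (column E already has a 3).
  So the only cell in row 2 that can hold 3 is A2.
  So A2 = 3.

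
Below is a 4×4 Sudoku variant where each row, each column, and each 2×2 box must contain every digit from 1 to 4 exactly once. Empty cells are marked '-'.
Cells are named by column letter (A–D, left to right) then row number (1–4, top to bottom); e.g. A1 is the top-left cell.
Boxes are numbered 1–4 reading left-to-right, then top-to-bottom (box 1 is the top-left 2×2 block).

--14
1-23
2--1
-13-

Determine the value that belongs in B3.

Cell B3 itself could take any of {3, 4} by direct elimination.
Consider where 3 can go in row 3.
C3 is out (column C already has a 3).
So the only cell in row 3 that can hold 3 is B3.
Therefore B3 = 3.

3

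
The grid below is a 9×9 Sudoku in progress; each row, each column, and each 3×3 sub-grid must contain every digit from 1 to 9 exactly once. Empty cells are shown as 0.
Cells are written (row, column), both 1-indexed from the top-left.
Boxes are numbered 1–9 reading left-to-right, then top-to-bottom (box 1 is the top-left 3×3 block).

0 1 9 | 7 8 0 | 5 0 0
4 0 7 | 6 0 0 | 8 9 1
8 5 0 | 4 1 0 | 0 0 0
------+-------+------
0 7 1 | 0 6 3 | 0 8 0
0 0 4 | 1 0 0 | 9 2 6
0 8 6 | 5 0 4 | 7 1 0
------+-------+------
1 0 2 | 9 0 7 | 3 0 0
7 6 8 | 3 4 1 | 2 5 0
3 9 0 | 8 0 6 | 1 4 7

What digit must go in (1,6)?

Row 1 already contains {1, 5, 7, 8, 9}.
Column 6 already contains {1, 3, 4, 6, 7}.
Its 3×3 block (box 2) already contains {1, 4, 6, 7, 8}.
The only value from 1–9 not eliminated is 2, so (1,6) = 2.

2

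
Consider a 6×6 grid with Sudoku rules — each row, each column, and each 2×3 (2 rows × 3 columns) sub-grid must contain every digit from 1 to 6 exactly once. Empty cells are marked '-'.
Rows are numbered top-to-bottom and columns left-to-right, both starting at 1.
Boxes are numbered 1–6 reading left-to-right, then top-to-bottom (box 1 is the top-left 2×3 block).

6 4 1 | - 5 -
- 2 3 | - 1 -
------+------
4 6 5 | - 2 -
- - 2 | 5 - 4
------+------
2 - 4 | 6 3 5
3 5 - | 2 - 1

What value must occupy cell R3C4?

1

Cell R3C4 itself could take any of {1, 3} by direct elimination.
Consider where 1 can go in box 4.
R3C6 is out (column 6 already has a 1).
R4C5 is out (column 5 already has a 1).
So the only cell in box 4 that can hold 1 is R3C4.
Therefore R3C4 = 1.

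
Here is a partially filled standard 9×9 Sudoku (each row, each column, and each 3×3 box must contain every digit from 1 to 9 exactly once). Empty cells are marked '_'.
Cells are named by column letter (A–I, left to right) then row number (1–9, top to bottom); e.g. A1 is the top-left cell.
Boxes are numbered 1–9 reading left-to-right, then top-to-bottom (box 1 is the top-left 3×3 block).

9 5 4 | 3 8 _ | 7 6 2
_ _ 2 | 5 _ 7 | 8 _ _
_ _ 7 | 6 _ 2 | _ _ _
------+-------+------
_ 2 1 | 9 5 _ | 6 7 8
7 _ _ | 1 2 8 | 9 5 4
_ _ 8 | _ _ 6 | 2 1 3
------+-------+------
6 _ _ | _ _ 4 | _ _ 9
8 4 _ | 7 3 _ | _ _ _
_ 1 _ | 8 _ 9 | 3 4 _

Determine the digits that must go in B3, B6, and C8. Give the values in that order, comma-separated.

For B3:
  Consider where 8 can go in row 3.
  A3 is out (column A already has a 8).
  E3 is out (column E already has a 8).
  G3 is out (column G already has a 8).
  H3 is out (box 3 already has a 8).
  I3 is out (column I already has a 8).
  So the only cell in row 3 that can hold 8 is B3.
  So B3 = 8.
For B6:
  Row 6 already contains {1, 2, 3, 6, 8}.
  Column B already contains {1, 2, 4, 5}.
  Its 3×3 block (box 4) already contains {1, 2, 7, 8}.
  The only value from 1–9 not eliminated is 9, so B6 = 9.
For C8:
  Consider where 9 can go in column C.
  C5 is out (row 5 already has a 9).
  C7 is out (row 7 already has a 9).
  C9 is out (row 9 already has a 9).
  So the only cell in column C that can hold 9 is C8.
  So C8 = 9.

8,9,9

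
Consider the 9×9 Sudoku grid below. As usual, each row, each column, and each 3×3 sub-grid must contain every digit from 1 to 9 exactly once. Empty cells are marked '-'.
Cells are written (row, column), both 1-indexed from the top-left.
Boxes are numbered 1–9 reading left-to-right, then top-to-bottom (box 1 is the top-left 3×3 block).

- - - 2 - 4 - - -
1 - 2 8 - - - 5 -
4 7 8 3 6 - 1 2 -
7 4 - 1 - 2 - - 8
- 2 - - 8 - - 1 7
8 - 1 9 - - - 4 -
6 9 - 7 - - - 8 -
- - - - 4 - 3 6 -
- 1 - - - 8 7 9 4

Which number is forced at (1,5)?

Cell (1,5) itself could take any of {1, 5, 7, 9} by direct elimination.
Consider where 1 can go in row 1.
(1,1) is out (column 1 already has a 1). (1,2) is out (column 2 already has a 1). (1,3) is out (column 3 already has a 1). (1,7) is out (column 7 already has a 1). The remaining empty cells in row 1 are similarly blocked.
So the only cell in row 1 that can hold 1 is (1,5).
Therefore (1,5) = 1.

1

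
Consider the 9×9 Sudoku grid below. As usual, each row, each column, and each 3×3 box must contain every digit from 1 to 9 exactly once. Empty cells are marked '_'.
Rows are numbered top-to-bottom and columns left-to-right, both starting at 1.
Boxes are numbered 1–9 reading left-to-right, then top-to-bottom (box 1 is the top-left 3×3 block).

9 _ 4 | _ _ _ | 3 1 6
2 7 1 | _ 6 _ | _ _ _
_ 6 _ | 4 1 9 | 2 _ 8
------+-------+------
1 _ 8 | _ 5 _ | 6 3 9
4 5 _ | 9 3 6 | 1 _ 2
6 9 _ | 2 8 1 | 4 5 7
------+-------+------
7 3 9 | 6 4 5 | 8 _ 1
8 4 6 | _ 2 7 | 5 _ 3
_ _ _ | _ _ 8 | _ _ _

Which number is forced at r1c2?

Row 1 already contains {1, 3, 4, 6, 9}.
Column 2 already contains {3, 4, 5, 6, 7, 9}.
Its 3×3 block (box 1) already contains {1, 2, 4, 6, 7, 9}.
The only value from 1–9 not eliminated is 8, so r1c2 = 8.

8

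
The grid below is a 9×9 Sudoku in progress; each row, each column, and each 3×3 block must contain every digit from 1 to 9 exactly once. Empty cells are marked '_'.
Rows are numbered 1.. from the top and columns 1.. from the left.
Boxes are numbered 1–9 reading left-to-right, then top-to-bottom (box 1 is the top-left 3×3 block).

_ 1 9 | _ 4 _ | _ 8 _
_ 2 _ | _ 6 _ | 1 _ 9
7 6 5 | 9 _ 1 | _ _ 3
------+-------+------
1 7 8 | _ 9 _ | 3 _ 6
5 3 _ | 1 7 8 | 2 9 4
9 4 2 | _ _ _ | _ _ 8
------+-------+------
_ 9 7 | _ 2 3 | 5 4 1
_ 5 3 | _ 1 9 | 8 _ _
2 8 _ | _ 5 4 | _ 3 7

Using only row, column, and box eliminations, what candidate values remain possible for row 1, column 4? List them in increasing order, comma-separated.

Row 1 already contains {1, 4, 8, 9}.
Column 4 already contains {1, 9}.
Its 3×3 block (box 2) already contains {1, 4, 6, 9}.
Removing those from 1–9 leaves {2, 3, 5, 7} as the candidates for row 1, column 4.

2,3,5,7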